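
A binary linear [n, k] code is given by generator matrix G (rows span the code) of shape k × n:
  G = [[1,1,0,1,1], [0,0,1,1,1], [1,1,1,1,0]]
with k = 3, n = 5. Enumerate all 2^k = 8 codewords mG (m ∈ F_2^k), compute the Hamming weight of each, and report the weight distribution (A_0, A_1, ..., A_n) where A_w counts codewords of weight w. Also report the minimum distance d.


Weight distribution: A_0 = 1, A_1 = 1, A_2 = 1, A_3 = 3, A_4 = 2. Minimum distance d = 1.

Enumerate all 2^3 = 8 messages m ∈ F_2^3.
For each, compute codeword c = mG in F_2^5, then tally its weight.
  m = 000 → c = 00000, weight = 0.
  m = 100 → c = 11011, weight = 4.
  m = 010 → c = 00111, weight = 3.
  m = 110 → c = 11100, weight = 3.
  m = 001 → c = 11110, weight = 4.
  m = 101 → c = 00101, weight = 2.
  m = 011 → c = 11001, weight = 3.
  m = 111 → c = 00010, weight = 1.
Tally weights:
  weight 0: 1 codewords.
  weight 1: 1 codewords.
  weight 2: 1 codewords.
  weight 3: 3 codewords.
  weight 4: 2 codewords.
Minimum distance d = smallest w > 0 with A_w > 0 = 1.
Sanity: Σ A_w = 8 = 2^3 = 8 ✓.


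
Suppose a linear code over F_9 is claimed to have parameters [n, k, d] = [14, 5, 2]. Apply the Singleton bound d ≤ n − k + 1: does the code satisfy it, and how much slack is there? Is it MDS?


Singleton RHS = n − k + 1 = 10, slack = 8, bound satisfied, not MDS.

Singleton bound: d ≤ n − k + 1.
Here n = 14, k = 5, so n − k + 1 = 10.
Given d = 2, check d ≤ 10: YES.
Slack = (n − k + 1) − d = 8.
The code is NOT MDS (slack = 8 > 0).
Description: the claimed parameters are [14, 5, 2]_9; such a code would be non-MDS.


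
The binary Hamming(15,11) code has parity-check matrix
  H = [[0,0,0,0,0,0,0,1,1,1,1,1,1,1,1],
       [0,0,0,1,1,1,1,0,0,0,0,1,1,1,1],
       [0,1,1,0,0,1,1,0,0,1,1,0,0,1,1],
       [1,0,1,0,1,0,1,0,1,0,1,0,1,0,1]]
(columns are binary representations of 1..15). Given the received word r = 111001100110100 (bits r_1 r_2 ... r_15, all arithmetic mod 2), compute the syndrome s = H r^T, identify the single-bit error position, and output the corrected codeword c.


s = (1, 1, 0, 1)^T, error position = 13, corrected codeword c = 111001100110000

Compute s = H r^T mod 2 one row at a time:
  s_1 = 0 + 0 + 1 + 1 + 0 + 1 + 0 + 0 = 3 ≡ 1 (mod 2).
  s_2 = 0 + 0 + 1 + 1 + 0 + 1 + 0 + 0 = 3 ≡ 1 (mod 2).
  s_3 = 1 + 1 + 1 + 1 + 1 + 1 + 0 + 0 = 6 ≡ 0 (mod 2).
  s_4 = 1 + 1 + 0 + 1 + 0 + 1 + 1 + 0 = 5 ≡ 1 (mod 2).
s = (1, 1, 0, 1)^T — this equals column 13 of H (binary 1101), so error is at position 13.
Correct: flip bit 13 of r = 111001100110100 to get c = 111001100110000.


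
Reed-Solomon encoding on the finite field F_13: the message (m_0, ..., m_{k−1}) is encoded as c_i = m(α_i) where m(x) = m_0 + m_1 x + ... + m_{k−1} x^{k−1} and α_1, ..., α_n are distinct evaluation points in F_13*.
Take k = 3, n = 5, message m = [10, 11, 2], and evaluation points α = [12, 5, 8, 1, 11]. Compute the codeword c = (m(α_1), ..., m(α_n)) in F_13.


c = [1, 11, 5, 10, 9]

Message polynomial: m(x) = 10 + 11·x + 2·x^2 (mod 13).
For each evaluation point α_i, compute m(α_i) mod 13:
  α_1 = 12: Horner steps 2 → 9 → 1, so m(12) = 1.
  α_2 = 5: Horner steps 2 → 8 → 11, so m(5) = 11.
  α_3 = 8: Horner steps 2 → 1 → 5, so m(8) = 5.
  α_4 = 1: Horner steps 2 → 0 → 10, so m(1) = 10.
  α_5 = 11: Horner steps 2 → 7 → 9, so m(11) = 9.
Codeword c = [1, 11, 5, 10, 9] ∈ F_13^5.


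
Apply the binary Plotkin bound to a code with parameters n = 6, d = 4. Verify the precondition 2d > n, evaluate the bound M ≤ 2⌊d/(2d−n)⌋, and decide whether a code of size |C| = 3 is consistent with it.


Plotkin bound M ≤ 4; given |C| = 3 ≤ bound (satisfied).

Check applicability: 2d = 8, n = 6.
2d − n = 2 > 0, so Plotkin applies.
Compute d/(2d−n) = 4/2 ≈ 2.0000.
⌊d/(2d−n)⌋ = 2.
Plotkin bound: M ≤ 2·2 = 4.
Given |C| = 3, check: satisfied.
This |C| is below the Plotkin bound.


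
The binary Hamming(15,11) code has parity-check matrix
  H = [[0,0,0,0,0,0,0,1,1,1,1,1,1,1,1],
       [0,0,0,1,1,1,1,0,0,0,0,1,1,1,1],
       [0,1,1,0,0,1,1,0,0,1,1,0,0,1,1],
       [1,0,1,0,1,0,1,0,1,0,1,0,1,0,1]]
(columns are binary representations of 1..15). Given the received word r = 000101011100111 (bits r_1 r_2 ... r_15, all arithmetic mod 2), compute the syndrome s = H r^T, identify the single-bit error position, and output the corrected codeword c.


s = (0, 1, 0, 1)^T, error position = 5, corrected codeword c = 000111011100111

Compute s = H r^T mod 2 one row at a time:
  s_1 = 1 + 1 + 1 + 0 + 0 + 1 + 1 + 1 = 6 ≡ 0 (mod 2).
  s_2 = 1 + 0 + 1 + 0 + 0 + 1 + 1 + 1 = 5 ≡ 1 (mod 2).
  s_3 = 0 + 0 + 1 + 0 + 1 + 0 + 1 + 1 = 4 ≡ 0 (mod 2).
  s_4 = 0 + 0 + 0 + 0 + 1 + 0 + 1 + 1 = 3 ≡ 1 (mod 2).
s = (0, 1, 0, 1)^T — this equals column 5 of H (binary 0101), so error is at position 5.
Correct: flip bit 5 of r = 000101011100111 to get c = 000111011100111.


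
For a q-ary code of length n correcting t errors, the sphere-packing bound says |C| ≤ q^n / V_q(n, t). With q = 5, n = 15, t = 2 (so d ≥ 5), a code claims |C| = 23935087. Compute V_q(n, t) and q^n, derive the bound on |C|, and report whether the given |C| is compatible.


V_q(n, t) = 1741, q^n = 30517578125, Hamming bound = 17528764, |C| = 23935087 > bound (violated).

Step 1: Compute V_q(n, t) = Σ_{j=0}^2 C(n, j) (q−1)^j.
  j = 0: C(15,0)·(4)^0 = 1·1 = 1.
  j = 1: C(15,1)·(4)^1 = 15·4 = 60.
  j = 2: C(15,2)·(4)^2 = 105·16 = 1680.
  V_q(n, t) = 1 + 60 + 1680 = 1741.
Step 2: q^n = 5^15 = 30517578125.
Step 3: Hamming bound ⌊q^n / V_q(n,t)⌋ = ⌊30517578125/1741⌋ = 17528764.
Step 4: Compare |C| = 23935087 to 17528764: violated.
The claimed |C| lies above the Hamming bound, so no 5-ary code of length 15 with d ≥ 5 can have 23935087 codewords.


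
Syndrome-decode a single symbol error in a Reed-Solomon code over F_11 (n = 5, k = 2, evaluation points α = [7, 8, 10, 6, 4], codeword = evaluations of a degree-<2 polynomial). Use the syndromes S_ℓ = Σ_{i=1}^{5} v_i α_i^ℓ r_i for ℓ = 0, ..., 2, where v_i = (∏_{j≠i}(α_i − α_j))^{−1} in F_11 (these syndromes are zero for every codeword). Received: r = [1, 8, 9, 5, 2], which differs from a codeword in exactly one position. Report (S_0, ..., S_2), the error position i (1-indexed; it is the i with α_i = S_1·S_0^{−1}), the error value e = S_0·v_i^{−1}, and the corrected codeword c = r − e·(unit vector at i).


S = (9, 2, 9), error at position 3, error magnitude e = 9, c = [1, 8, 0, 5, 2].

Step 1: column multipliers v_i = (∏_{j≠i}(α_i − α_j))^{−1} mod 11.
  i = 1 (α = 7): (7−8)(7−10)(7−6)(7−4) = (−1)·(−3)·1·3 = 9 ≡ 9, so v_1 = 9^{−1} = 5 (mod 11).
  i = 2 (α = 8): (8−7)(8−10)(8−6)(8−4) = 1·(−2)·2·4 = −16 ≡ 6, so v_2 = 6^{−1} = 2 (mod 11).
  i = 3 (α = 10): (10−7)(10−8)(10−6)(10−4) = 3·2·4·6 = 144 ≡ 1, so v_3 = 1^{−1} = 1 (mod 11).
  i = 4 (α = 6): (6−7)(6−8)(6−10)(6−4) = (−1)·(−2)·(−4)·2 = −16 ≡ 6, so v_4 = 6^{−1} = 2 (mod 11).
  i = 5 (α = 4): (4−7)(4−8)(4−10)(4−6) = (−3)·(−4)·(−6)·(−2) = 144 ≡ 1, so v_5 = 1^{−1} = 1 (mod 11).
  v = [5, 2, 1, 2, 1].
Step 2: syndromes of r = [1, 8, 9, 5, 2] (all sums mod 11).
  S_0 = Σ v_i r_i = 5·1 + 2·8 + 1·9 + 2·5 + 1·2 = 42 ≡ 9.
  S_1 = Σ v_i α_i r_i = 5·7·1 + 2·8·8 + 1·10·9 + 2·6·5 + 1·4·2 = 321 ≡ 2.
  α_i^2 mod 11 = [5, 9, 1, 3, 5].
  S_2 = Σ v_i α_i^2 r_i = 5·5·1 + 2·9·8 + 1·1·9 + 2·3·5 + 1·5·2 = 218 ≡ 9.
  S = (9, 2, 9) ≠ 0, so r is not a codeword (an error is present).
Step 3: locate the error. For a single error e at position i, S_ℓ = v_i·e·α_i^ℓ, so α_err = S_1/S_0.
  S_0^{−1} = 9^{−1} = 5 (mod 11), so α_err = 2·5 = 10 ≡ 10 = α_3. Error position i = 3.
  Consistency check: S_2/S_1 = 9·6 = 54 ≡ 10 = α_err ✓ (single-error assumption holds).
Step 4: error magnitude e = S_0/v_3 = S_0·∏_{j≠3}(α_3 − α_j) = 9·1 = 9 ≡ 9 (mod 11).
Step 5: correct position 3: c_3 = r_3 − e = 9 − 9 ≡ 0 (mod 11). Hence c = [1, 8, 0, 5, 2].
  Check: interpolating c through the α_i gives m(x) = 7 + 7·x (degree < 2) with m(α_i) = c_i for every i, so c is indeed a codeword.


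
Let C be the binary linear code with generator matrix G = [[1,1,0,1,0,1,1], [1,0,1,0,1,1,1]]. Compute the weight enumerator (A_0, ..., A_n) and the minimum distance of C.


Weight distribution: A_0 = 1, A_4 = 1, A_5 = 2. Minimum distance d = 4.

Enumerate all 2^2 = 4 messages m ∈ F_2^2.
For each, compute codeword c = mG in F_2^7, then tally its weight.
  m = 00 → c = 0000000, weight = 0.
  m = 10 → c = 1101011, weight = 5.
  m = 01 → c = 1010111, weight = 5.
  m = 11 → c = 0111100, weight = 4.
Tally weights:
  weight 0: 1 codewords.
  weight 4: 1 codewords.
  weight 5: 2 codewords.
Minimum distance d = smallest w > 0 with A_w > 0 = 4.
Sanity: Σ A_w = 4 = 2^2 = 4 ✓.


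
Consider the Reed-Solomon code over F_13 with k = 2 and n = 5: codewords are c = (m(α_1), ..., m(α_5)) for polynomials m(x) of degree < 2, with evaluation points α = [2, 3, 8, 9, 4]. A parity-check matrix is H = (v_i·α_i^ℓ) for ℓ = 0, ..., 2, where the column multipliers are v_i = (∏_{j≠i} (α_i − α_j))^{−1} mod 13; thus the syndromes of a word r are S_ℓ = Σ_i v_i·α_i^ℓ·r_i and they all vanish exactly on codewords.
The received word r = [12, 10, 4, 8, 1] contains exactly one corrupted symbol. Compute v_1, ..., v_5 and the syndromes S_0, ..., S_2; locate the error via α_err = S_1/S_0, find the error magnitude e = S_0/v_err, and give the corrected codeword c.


S = (1, 2, 4), error at position 1, error magnitude e = 6, c = [6, 10, 4, 8, 1].

Step 1: column multipliers v_i = (∏_{j≠i}(α_i − α_j))^{−1} mod 13.
  i = 1 (α = 2): (2−3)(2−8)(2−9)(2−4) = (−1)·(−6)·(−7)·(−2) = 84 ≡ 6, so v_1 = 6^{−1} = 11 (mod 13).
  i = 2 (α = 3): (3−2)(3−8)(3−9)(3−4) = 1·(−5)·(−6)·(−1) = −30 ≡ 9, so v_2 = 9^{−1} = 3 (mod 13).
  i = 3 (α = 8): (8−2)(8−3)(8−9)(8−4) = 6·5·(−1)·4 = −120 ≡ 10, so v_3 = 10^{−1} = 4 (mod 13).
  i = 4 (α = 9): (9−2)(9−3)(9−8)(9−4) = 7·6·1·5 = 210 ≡ 2, so v_4 = 2^{−1} = 7 (mod 13).
  i = 5 (α = 4): (4−2)(4−3)(4−8)(4−9) = 2·1·(−4)·(−5) = 40 ≡ 1, so v_5 = 1^{−1} = 1 (mod 13).
  v = [11, 3, 4, 7, 1].
Step 2: syndromes of r = [12, 10, 4, 8, 1] (all sums mod 13).
  S_0 = Σ v_i r_i = 11·12 + 3·10 + 4·4 + 7·8 + 1·1 = 235 ≡ 1.
  S_1 = Σ v_i α_i r_i = 11·2·12 + 3·3·10 + 4·8·4 + 7·9·8 + 1·4·1 = 990 ≡ 2.
  α_i^2 mod 13 = [4, 9, 12, 3, 3].
  S_2 = Σ v_i α_i^2 r_i = 11·4·12 + 3·9·10 + 4·12·4 + 7·3·8 + 1·3·1 = 1161 ≡ 4.
  S = (1, 2, 4) ≠ 0, so r is not a codeword (an error is present).
Step 3: locate the error. For a single error e at position i, S_ℓ = v_i·e·α_i^ℓ, so α_err = S_1/S_0.
  S_0^{−1} = 1^{−1} = 1 (mod 13), so α_err = 2·1 = 2 ≡ 2 = α_1. Error position i = 1.
  Consistency check: S_2/S_1 = 4·7 = 28 ≡ 2 = α_err ✓ (single-error assumption holds).
Step 4: error magnitude e = S_0/v_1 = S_0·∏_{j≠1}(α_1 − α_j) = 1·6 = 6 ≡ 6 (mod 13).
Step 5: correct position 1: c_1 = r_1 − e = 12 − 6 ≡ 6 (mod 13). Hence c = [6, 10, 4, 8, 1].
  Check: interpolating c through the α_i gives m(x) = 11 + 4·x (degree < 2) with m(α_i) = c_i for every i, so c is indeed a codeword.


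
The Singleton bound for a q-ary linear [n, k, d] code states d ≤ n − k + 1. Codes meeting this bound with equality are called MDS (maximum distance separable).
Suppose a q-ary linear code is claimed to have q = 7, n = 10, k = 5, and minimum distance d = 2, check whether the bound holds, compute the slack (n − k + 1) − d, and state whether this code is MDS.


Singleton RHS = n − k + 1 = 6, slack = 4, bound satisfied, not MDS.

Singleton bound: d ≤ n − k + 1.
Here n = 10, k = 5, so n − k + 1 = 6.
Given d = 2, check d ≤ 6: YES.
Slack = (n − k + 1) − d = 4.
The code is NOT MDS (slack = 4 > 0).
Description: the claimed parameters are [10, 5, 2]_7; such a code would be non-MDS.


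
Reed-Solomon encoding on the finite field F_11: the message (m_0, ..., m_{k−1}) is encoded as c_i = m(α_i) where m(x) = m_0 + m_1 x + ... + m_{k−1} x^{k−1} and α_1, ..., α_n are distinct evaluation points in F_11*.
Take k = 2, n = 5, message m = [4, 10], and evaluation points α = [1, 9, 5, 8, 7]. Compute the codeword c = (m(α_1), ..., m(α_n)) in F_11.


c = [3, 6, 10, 7, 8]

Message polynomial: m(x) = 4 + 10·x (mod 11).
For each evaluation point α_i, compute m(α_i) mod 11:
  α_1 = 1: Horner steps 10 → 3, so m(1) = 3.
  α_2 = 9: Horner steps 10 → 6, so m(9) = 6.
  α_3 = 5: Horner steps 10 → 10, so m(5) = 10.
  α_4 = 8: Horner steps 10 → 7, so m(8) = 7.
  α_5 = 7: Horner steps 10 → 8, so m(7) = 8.
Codeword c = [3, 6, 10, 7, 8] ∈ F_11^5.


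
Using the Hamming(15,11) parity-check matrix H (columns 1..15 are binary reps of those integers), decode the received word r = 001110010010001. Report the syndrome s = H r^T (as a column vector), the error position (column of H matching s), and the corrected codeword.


s = (1, 1, 1, 0)^T, error position = 14, corrected codeword c = 001110010010011

Compute s = H r^T mod 2 one row at a time:
  s_1 = 1 + 0 + 0 + 1 + 0 + 0 + 0 + 1 = 3 ≡ 1 (mod 2).
  s_2 = 1 + 1 + 0 + 0 + 0 + 0 + 0 + 1 = 3 ≡ 1 (mod 2).
  s_3 = 0 + 1 + 0 + 0 + 0 + 1 + 0 + 1 = 3 ≡ 1 (mod 2).
  s_4 = 0 + 1 + 1 + 0 + 0 + 1 + 0 + 1 = 4 ≡ 0 (mod 2).
s = (1, 1, 1, 0)^T — this equals column 14 of H (binary 1110), so error is at position 14.
Correct: flip bit 14 of r = 001110010010001 to get c = 001110010010011.


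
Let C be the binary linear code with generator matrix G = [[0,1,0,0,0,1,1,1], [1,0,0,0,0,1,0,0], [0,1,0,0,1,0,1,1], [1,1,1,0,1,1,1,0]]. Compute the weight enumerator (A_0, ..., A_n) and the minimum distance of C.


Weight distribution: A_0 = 1, A_2 = 4, A_4 = 9, A_6 = 2. Minimum distance d = 2.

Enumerate all 2^4 = 16 messages m ∈ F_2^4.
For each, compute codeword c = mG in F_2^8, then tally its weight.
  m = 0000 → c = 00000000, weight = 0.
  m = 1000 → c = 01000111, weight = 4.
  m = 0100 → c = 10000100, weight = 2.
  m = 1100 → c = 11000011, weight = 4.
  m = 0010 → c = 01001011, weight = 4.
  m = 1010 → c = 00001100, weight = 2.
  m = 0110 → c = 11001111, weight = 6.
  m = 1110 → c = 10001000, weight = 2.
  m = 0001 → c = 11101110, weight = 6.
  m = 1001 → c = 10101001, weight = 4.
  m = 0101 → c = 01101010, weight = 4.
  m = 1101 → c = 00101101, weight = 4.
  m = 0011 → c = 10100101, weight = 4.
  m = 1011 → c = 11100010, weight = 4.
  m = 0111 → c = 00100001, weight = 2.
  m = 1111 → c = 01100110, weight = 4.
Tally weights:
  weight 0: 1 codewords.
  weight 2: 4 codewords.
  weight 4: 9 codewords.
  weight 6: 2 codewords.
Minimum distance d = smallest w > 0 with A_w > 0 = 2.
Sanity: Σ A_w = 16 = 2^4 = 16 ✓.


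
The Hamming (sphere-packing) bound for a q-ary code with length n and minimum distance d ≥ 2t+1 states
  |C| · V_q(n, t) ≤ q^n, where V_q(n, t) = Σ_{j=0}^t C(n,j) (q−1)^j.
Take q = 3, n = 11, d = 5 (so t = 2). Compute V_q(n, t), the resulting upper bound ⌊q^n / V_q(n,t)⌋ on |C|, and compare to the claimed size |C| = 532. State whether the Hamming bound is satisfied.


V_q(n, t) = 243, q^n = 177147, Hamming bound = 729, |C| = 532 ≤ bound (satisfied).

Step 1: Compute V_q(n, t) = Σ_{j=0}^2 C(n, j) (q−1)^j.
  j = 0: C(11,0)·(2)^0 = 1·1 = 1.
  j = 1: C(11,1)·(2)^1 = 11·2 = 22.
  j = 2: C(11,2)·(2)^2 = 55·4 = 220.
  V_q(n, t) = 1 + 22 + 220 = 243.
Step 2: q^n = 3^11 = 177147.
Step 3: Hamming bound ⌊q^n / V_q(n,t)⌋ = ⌊177147/243⌋ = 729.
Step 4: Compare |C| = 532 to 729: satisfied.
The claimed |C| lies below the Hamming bound.


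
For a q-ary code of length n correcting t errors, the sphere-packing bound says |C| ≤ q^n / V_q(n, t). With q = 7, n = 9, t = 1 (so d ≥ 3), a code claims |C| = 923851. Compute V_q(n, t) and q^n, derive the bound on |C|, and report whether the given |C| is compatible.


V_q(n, t) = 55, q^n = 40353607, Hamming bound = 733701, |C| = 923851 > bound (violated).

Step 1: Compute V_q(n, t) = Σ_{j=0}^1 C(n, j) (q−1)^j.
  j = 0: C(9,0)·(6)^0 = 1·1 = 1.
  j = 1: C(9,1)·(6)^1 = 9·6 = 54.
  V_q(n, t) = 1 + 54 = 55.
Step 2: q^n = 7^9 = 40353607.
Step 3: Hamming bound ⌊q^n / V_q(n,t)⌋ = ⌊40353607/55⌋ = 733701.
Step 4: Compare |C| = 923851 to 733701: violated.
The claimed |C| lies above the Hamming bound, so no 7-ary code of length 9 with d ≥ 3 can have 923851 codewords.


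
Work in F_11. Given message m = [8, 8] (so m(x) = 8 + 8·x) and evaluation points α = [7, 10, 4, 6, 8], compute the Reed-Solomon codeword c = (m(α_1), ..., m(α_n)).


c = [9, 0, 7, 1, 6]

Message polynomial: m(x) = 8 + 8·x (mod 11).
For each evaluation point α_i, compute m(α_i) mod 11:
  α_1 = 7: Horner steps 8 → 9, so m(7) = 9.
  α_2 = 10: Horner steps 8 → 0, so m(10) = 0.
  α_3 = 4: Horner steps 8 → 7, so m(4) = 7.
  α_4 = 6: Horner steps 8 → 1, so m(6) = 1.
  α_5 = 8: Horner steps 8 → 6, so m(8) = 6.
Codeword c = [9, 0, 7, 1, 6] ∈ F_11^5.


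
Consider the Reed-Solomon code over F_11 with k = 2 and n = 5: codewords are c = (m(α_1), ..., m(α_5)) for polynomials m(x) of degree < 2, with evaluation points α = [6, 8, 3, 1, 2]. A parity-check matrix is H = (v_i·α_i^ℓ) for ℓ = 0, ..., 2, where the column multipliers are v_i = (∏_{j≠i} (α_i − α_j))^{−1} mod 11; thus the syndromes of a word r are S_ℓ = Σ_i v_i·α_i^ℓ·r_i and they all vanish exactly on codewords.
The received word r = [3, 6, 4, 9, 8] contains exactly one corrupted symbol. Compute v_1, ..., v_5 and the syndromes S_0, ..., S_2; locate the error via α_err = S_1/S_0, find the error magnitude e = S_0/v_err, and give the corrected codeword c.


S = (2, 2, 2), error at position 4, error magnitude e = 8, c = [3, 6, 4, 1, 8].

Step 1: column multipliers v_i = (∏_{j≠i}(α_i − α_j))^{−1} mod 11.
  i = 1 (α = 6): (6−8)(6−3)(6−1)(6−2) = (−2)·3·5·4 = −120 ≡ 1, so v_1 = 1^{−1} = 1 (mod 11).
  i = 2 (α = 8): (8−6)(8−3)(8−1)(8−2) = 2·5·7·6 = 420 ≡ 2, so v_2 = 2^{−1} = 6 (mod 11).
  i = 3 (α = 3): (3−6)(3−8)(3−1)(3−2) = (−3)·(−5)·2·1 = 30 ≡ 8, so v_3 = 8^{−1} = 7 (mod 11).
  i = 4 (α = 1): (1−6)(1−8)(1−3)(1−2) = (−5)·(−7)·(−2)·(−1) = 70 ≡ 4, so v_4 = 4^{−1} = 3 (mod 11).
  i = 5 (α = 2): (2−6)(2−8)(2−3)(2−1) = (−4)·(−6)·(−1)·1 = −24 ≡ 9, so v_5 = 9^{−1} = 5 (mod 11).
  v = [1, 6, 7, 3, 5].
Step 2: syndromes of r = [3, 6, 4, 9, 8] (all sums mod 11).
  S_0 = Σ v_i r_i = 1·3 + 6·6 + 7·4 + 3·9 + 5·8 = 134 ≡ 2.
  S_1 = Σ v_i α_i r_i = 1·6·3 + 6·8·6 + 7·3·4 + 3·1·9 + 5·2·8 = 497 ≡ 2.
  α_i^2 mod 11 = [3, 9, 9, 1, 4].
  S_2 = Σ v_i α_i^2 r_i = 1·3·3 + 6·9·6 + 7·9·4 + 3·1·9 + 5·4·8 = 772 ≡ 2.
  S = (2, 2, 2) ≠ 0, so r is not a codeword (an error is present).
Step 3: locate the error. For a single error e at position i, S_ℓ = v_i·e·α_i^ℓ, so α_err = S_1/S_0.
  S_0^{−1} = 2^{−1} = 6 (mod 11), so α_err = 2·6 = 12 ≡ 1 = α_4. Error position i = 4.
  Consistency check: S_2/S_1 = 2·6 = 12 ≡ 1 = α_err ✓ (single-error assumption holds).
Step 4: error magnitude e = S_0/v_4 = S_0·∏_{j≠4}(α_4 − α_j) = 2·4 = 8 ≡ 8 (mod 11).
Step 5: correct position 4: c_4 = r_4 − e = 9 − 8 ≡ 1 (mod 11). Hence c = [3, 6, 4, 1, 8].
  Check: interpolating c through the α_i gives m(x) = 5 + 7·x (degree < 2) with m(α_i) = c_i for every i, so c is indeed a codeword.


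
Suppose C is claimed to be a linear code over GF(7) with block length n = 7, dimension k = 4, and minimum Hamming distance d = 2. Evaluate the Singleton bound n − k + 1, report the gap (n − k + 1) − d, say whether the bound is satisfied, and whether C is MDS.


Singleton RHS = n − k + 1 = 4, slack = 2, bound satisfied, not MDS.

Singleton bound: d ≤ n − k + 1.
Here n = 7, k = 4, so n − k + 1 = 4.
Given d = 2, check d ≤ 4: YES.
Slack = (n − k + 1) − d = 2.
The code is NOT MDS (slack = 2 > 0).
Description: the claimed parameters are [7, 4, 2]_7; such a code would be non-MDS.


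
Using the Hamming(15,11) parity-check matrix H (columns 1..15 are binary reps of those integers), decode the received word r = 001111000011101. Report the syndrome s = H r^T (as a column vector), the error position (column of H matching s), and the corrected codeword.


s = (0, 0, 0, 1)^T, error position = 1, corrected codeword c = 101111000011101

Compute s = H r^T mod 2 one row at a time:
  s_1 = 0 + 0 + 0 + 1 + 1 + 1 + 0 + 1 = 4 ≡ 0 (mod 2).
  s_2 = 1 + 1 + 1 + 0 + 1 + 1 + 0 + 1 = 6 ≡ 0 (mod 2).
  s_3 = 0 + 1 + 1 + 0 + 0 + 1 + 0 + 1 = 4 ≡ 0 (mod 2).
  s_4 = 0 + 1 + 1 + 0 + 0 + 1 + 1 + 1 = 5 ≡ 1 (mod 2).
s = (0, 0, 0, 1)^T — this equals column 1 of H (binary 0001), so error is at position 1.
Correct: flip bit 1 of r = 001111000011101 to get c = 101111000011101.


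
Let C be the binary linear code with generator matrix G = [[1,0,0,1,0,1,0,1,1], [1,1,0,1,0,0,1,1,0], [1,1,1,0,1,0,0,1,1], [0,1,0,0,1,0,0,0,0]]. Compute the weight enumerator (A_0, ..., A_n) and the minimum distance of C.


Weight distribution: A_0 = 1, A_2 = 1, A_3 = 1, A_4 = 3, A_5 = 6, A_6 = 3, A_7 = 1. Minimum distance d = 2.

Enumerate all 2^4 = 16 messages m ∈ F_2^4.
For each, compute codeword c = mG in F_2^9, then tally its weight.
  m = 0000 → c = 000000000, weight = 0.
  m = 1000 → c = 100101011, weight = 5.
  m = 0100 → c = 110100110, weight = 5.
  m = 1100 → c = 010001101, weight = 4.
  m = 0010 → c = 111010011, weight = 6.
  m = 1010 → c = 011111000, weight = 5.
  m = 0110 → c = 001110101, weight = 5.
  m = 1110 → c = 101011110, weight = 6.
  m = 0001 → c = 010010000, weight = 2.
  m = 1001 → c = 110111011, weight = 7.
  m = 0101 → c = 100110110, weight = 5.
  m = 1101 → c = 000011101, weight = 4.
  m = 0011 → c = 101000011, weight = 4.
  m = 1011 → c = 001101000, weight = 3.
  m = 0111 → c = 011100101, weight = 5.
  m = 1111 → c = 111001110, weight = 6.
Tally weights:
  weight 0: 1 codewords.
  weight 2: 1 codewords.
  weight 3: 1 codewords.
  weight 4: 3 codewords.
  weight 5: 6 codewords.
  weight 6: 3 codewords.
  weight 7: 1 codewords.
Minimum distance d = smallest w > 0 with A_w > 0 = 2.
Sanity: Σ A_w = 16 = 2^4 = 16 ✓.


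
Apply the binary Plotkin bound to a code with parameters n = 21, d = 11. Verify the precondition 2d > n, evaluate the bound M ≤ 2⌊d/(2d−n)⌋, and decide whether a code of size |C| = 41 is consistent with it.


Plotkin bound M ≤ 22; given |C| = 41 > bound (violated).

Check applicability: 2d = 22, n = 21.
2d − n = 1 > 0, so Plotkin applies.
Compute d/(2d−n) = 11/1 ≈ 11.0000.
⌊d/(2d−n)⌋ = 11.
Plotkin bound: M ≤ 2·11 = 22.
Given |C| = 41, check: VIOLATED.
This |C| is above the Plotkin bound, so no binary code with n = 21, d = 11 and 41 codewords exists.


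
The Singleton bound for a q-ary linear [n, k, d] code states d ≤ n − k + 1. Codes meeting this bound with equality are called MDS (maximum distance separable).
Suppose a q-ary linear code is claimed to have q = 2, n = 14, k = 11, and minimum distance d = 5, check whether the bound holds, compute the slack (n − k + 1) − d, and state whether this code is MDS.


Singleton RHS = n − k + 1 = 4, slack = -1, bound violated (no such code; not MDS).

Singleton bound: d ≤ n − k + 1.
Here n = 14, k = 11, so n − k + 1 = 4.
Given d = 5, check d ≤ 4: NO.
Slack = (n − k + 1) − d = -1.
The slack is negative: d = 5 exceeds n − k + 1 = 4 by 1, so the Singleton bound is violated and no linear [14, 11, 5]_2 code can exist. In particular it is not MDS (MDS requires d = n − k + 1 exactly).
Description: the claimed parameters are [14, 11, 5]_2; such a code would be impossible (violates the Singleton bound).


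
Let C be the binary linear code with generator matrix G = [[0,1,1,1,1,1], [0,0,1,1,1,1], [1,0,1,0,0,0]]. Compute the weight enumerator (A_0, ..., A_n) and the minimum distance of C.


Weight distribution: A_0 = 1, A_1 = 1, A_2 = 1, A_3 = 1, A_4 = 2, A_5 = 2. Minimum distance d = 1.

Enumerate all 2^3 = 8 messages m ∈ F_2^3.
For each, compute codeword c = mG in F_2^6, then tally its weight.
  m = 000 → c = 000000, weight = 0.
  m = 100 → c = 011111, weight = 5.
  m = 010 → c = 001111, weight = 4.
  m = 110 → c = 010000, weight = 1.
  m = 001 → c = 101000, weight = 2.
  m = 101 → c = 110111, weight = 5.
  m = 011 → c = 100111, weight = 4.
  m = 111 → c = 111000, weight = 3.
Tally weights:
  weight 0: 1 codewords.
  weight 1: 1 codewords.
  weight 2: 1 codewords.
  weight 3: 1 codewords.
  weight 4: 2 codewords.
  weight 5: 2 codewords.
Minimum distance d = smallest w > 0 with A_w > 0 = 1.
Sanity: Σ A_w = 8 = 2^3 = 8 ✓.


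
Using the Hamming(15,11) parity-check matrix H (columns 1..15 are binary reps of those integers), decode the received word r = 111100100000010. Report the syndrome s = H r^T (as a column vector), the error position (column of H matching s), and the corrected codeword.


s = (1, 1, 0, 1)^T, error position = 13, corrected codeword c = 111100100000110

Compute s = H r^T mod 2 one row at a time:
  s_1 = 0 + 0 + 0 + 0 + 0 + 0 + 1 + 0 = 1 ≡ 1 (mod 2).
  s_2 = 1 + 0 + 0 + 1 + 0 + 0 + 1 + 0 = 3 ≡ 1 (mod 2).
  s_3 = 1 + 1 + 0 + 1 + 0 + 0 + 1 + 0 = 4 ≡ 0 (mod 2).
  s_4 = 1 + 1 + 0 + 1 + 0 + 0 + 0 + 0 = 3 ≡ 1 (mod 2).
s = (1, 1, 0, 1)^T — this equals column 13 of H (binary 1101), so error is at position 13.
Correct: flip bit 13 of r = 111100100000010 to get c = 111100100000110.


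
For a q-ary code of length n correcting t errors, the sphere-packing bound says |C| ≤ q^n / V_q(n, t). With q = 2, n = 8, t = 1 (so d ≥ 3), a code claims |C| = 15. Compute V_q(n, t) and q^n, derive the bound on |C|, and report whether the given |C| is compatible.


V_q(n, t) = 9, q^n = 256, Hamming bound = 28, |C| = 15 ≤ bound (satisfied).

Step 1: Compute V_q(n, t) = Σ_{j=0}^1 C(n, j) (q−1)^j.
  j = 0: C(8,0)·(1)^0 = 1·1 = 1.
  j = 1: C(8,1)·(1)^1 = 8·1 = 8.
  V_q(n, t) = 1 + 8 = 9.
Step 2: q^n = 2^8 = 256.
Step 3: Hamming bound ⌊q^n / V_q(n,t)⌋ = ⌊256/9⌋ = 28.
Step 4: Compare |C| = 15 to 28: satisfied.
The claimed |C| lies below the Hamming bound.


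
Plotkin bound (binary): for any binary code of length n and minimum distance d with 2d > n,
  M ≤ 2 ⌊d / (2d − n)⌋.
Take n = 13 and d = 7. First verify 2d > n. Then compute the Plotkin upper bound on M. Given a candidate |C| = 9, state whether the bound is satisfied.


Plotkin bound M ≤ 14; given |C| = 9 ≤ bound (satisfied).

Check applicability: 2d = 14, n = 13.
2d − n = 1 > 0, so Plotkin applies.
Compute d/(2d−n) = 7/1 ≈ 7.0000.
⌊d/(2d−n)⌋ = 7.
Plotkin bound: M ≤ 2·7 = 14.
Given |C| = 9, check: satisfied.
This |C| is below the Plotkin bound.


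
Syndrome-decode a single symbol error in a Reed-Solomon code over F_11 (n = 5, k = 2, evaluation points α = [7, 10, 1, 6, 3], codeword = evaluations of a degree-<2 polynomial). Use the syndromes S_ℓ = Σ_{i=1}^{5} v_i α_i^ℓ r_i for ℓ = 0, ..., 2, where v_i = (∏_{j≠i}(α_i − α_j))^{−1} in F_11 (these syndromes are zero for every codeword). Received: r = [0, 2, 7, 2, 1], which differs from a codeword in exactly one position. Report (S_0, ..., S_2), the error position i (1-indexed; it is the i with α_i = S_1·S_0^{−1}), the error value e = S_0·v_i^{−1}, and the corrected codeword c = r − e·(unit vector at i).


S = (2, 1, 6), error at position 4, error magnitude e = 10, c = [0, 2, 7, 3, 1].

Step 1: column multipliers v_i = (∏_{j≠i}(α_i − α_j))^{−1} mod 11.
  i = 1 (α = 7): (7−10)(7−1)(7−6)(7−3) = (−3)·6·1·4 = −72 ≡ 5, so v_1 = 5^{−1} = 9 (mod 11).
  i = 2 (α = 10): (10−7)(10−1)(10−6)(10−3) = 3·9·4·7 = 756 ≡ 8, so v_2 = 8^{−1} = 7 (mod 11).
  i = 3 (α = 1): (1−7)(1−10)(1−6)(1−3) = (−6)·(−9)·(−5)·(−2) = 540 ≡ 1, so v_3 = 1^{−1} = 1 (mod 11).
  i = 4 (α = 6): (6−7)(6−10)(6−1)(6−3) = (−1)·(−4)·5·3 = 60 ≡ 5, so v_4 = 5^{−1} = 9 (mod 11).
  i = 5 (α = 3): (3−7)(3−10)(3−1)(3−6) = (−4)·(−7)·2·(−3) = −168 ≡ 8, so v_5 = 8^{−1} = 7 (mod 11).
  v = [9, 7, 1, 9, 7].
Step 2: syndromes of r = [0, 2, 7, 2, 1] (all sums mod 11).
  S_0 = Σ v_i r_i = 9·0 + 7·2 + 1·7 + 9·2 + 7·1 = 46 ≡ 2.
  S_1 = Σ v_i α_i r_i = 9·7·0 + 7·10·2 + 1·1·7 + 9·6·2 + 7·3·1 = 276 ≡ 1.
  α_i^2 mod 11 = [5, 1, 1, 3, 9].
  S_2 = Σ v_i α_i^2 r_i = 9·5·0 + 7·1·2 + 1·1·7 + 9·3·2 + 7·9·1 = 138 ≡ 6.
  S = (2, 1, 6) ≠ 0, so r is not a codeword (an error is present).
Step 3: locate the error. For a single error e at position i, S_ℓ = v_i·e·α_i^ℓ, so α_err = S_1/S_0.
  S_0^{−1} = 2^{−1} = 6 (mod 11), so α_err = 1·6 = 6 ≡ 6 = α_4. Error position i = 4.
  Consistency check: S_2/S_1 = 6·1 = 6 ≡ 6 = α_err ✓ (single-error assumption holds).
Step 4: error magnitude e = S_0/v_4 = S_0·∏_{j≠4}(α_4 − α_j) = 2·5 = 10 ≡ 10 (mod 11).
Step 5: correct position 4: c_4 = r_4 − e = 2 − 10 ≡ 3 (mod 11). Hence c = [0, 2, 7, 3, 1].
  Check: interpolating c through the α_i gives m(x) = 10 + 8·x (degree < 2) with m(α_i) = c_i for every i, so c is indeed a codeword.


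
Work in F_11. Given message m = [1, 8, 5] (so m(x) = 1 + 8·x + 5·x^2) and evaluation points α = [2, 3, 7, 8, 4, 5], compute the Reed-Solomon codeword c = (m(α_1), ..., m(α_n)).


c = [4, 4, 5, 0, 3, 1]

Message polynomial: m(x) = 1 + 8·x + 5·x^2 (mod 11).
For each evaluation point α_i, compute m(α_i) mod 11:
  α_1 = 2: Horner steps 5 → 7 → 4, so m(2) = 4.
  α_2 = 3: Horner steps 5 → 1 → 4, so m(3) = 4.
  α_3 = 7: Horner steps 5 → 10 → 5, so m(7) = 5.
  α_4 = 8: Horner steps 5 → 4 → 0, so m(8) = 0.
  α_5 = 4: Horner steps 5 → 6 → 3, so m(4) = 3.
  α_6 = 5: Horner steps 5 → 0 → 1, so m(5) = 1.
Codeword c = [4, 4, 5, 0, 3, 1] ∈ F_11^6.


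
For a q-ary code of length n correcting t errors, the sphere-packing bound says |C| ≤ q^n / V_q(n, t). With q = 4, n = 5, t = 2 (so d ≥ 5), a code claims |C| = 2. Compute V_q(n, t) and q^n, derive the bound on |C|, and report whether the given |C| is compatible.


V_q(n, t) = 106, q^n = 1024, Hamming bound = 9, |C| = 2 ≤ bound (satisfied).

Step 1: Compute V_q(n, t) = Σ_{j=0}^2 C(n, j) (q−1)^j.
  j = 0: C(5,0)·(3)^0 = 1·1 = 1.
  j = 1: C(5,1)·(3)^1 = 5·3 = 15.
  j = 2: C(5,2)·(3)^2 = 10·9 = 90.
  V_q(n, t) = 1 + 15 + 90 = 106.
Step 2: q^n = 4^5 = 1024.
Step 3: Hamming bound ⌊q^n / V_q(n,t)⌋ = ⌊1024/106⌋ = 9.
Step 4: Compare |C| = 2 to 9: satisfied.
The claimed |C| lies below the Hamming bound.


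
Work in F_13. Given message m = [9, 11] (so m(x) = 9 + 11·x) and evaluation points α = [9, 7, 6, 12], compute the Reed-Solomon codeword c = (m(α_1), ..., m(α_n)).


c = [4, 8, 10, 11]

Message polynomial: m(x) = 9 + 11·x (mod 13).
For each evaluation point α_i, compute m(α_i) mod 13:
  α_1 = 9: Horner steps 11 → 4, so m(9) = 4.
  α_2 = 7: Horner steps 11 → 8, so m(7) = 8.
  α_3 = 6: Horner steps 11 → 10, so m(6) = 10.
  α_4 = 12: Horner steps 11 → 11, so m(12) = 11.
Codeword c = [4, 8, 10, 11] ∈ F_13^4.


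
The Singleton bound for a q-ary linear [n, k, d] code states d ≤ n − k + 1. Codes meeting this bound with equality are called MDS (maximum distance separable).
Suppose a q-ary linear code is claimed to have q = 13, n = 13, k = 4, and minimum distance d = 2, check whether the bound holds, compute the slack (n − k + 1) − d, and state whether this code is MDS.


Singleton RHS = n − k + 1 = 10, slack = 8, bound satisfied, not MDS.

Singleton bound: d ≤ n − k + 1.
Here n = 13, k = 4, so n − k + 1 = 10.
Given d = 2, check d ≤ 10: YES.
Slack = (n − k + 1) − d = 8.
The code is NOT MDS (slack = 8 > 0).
Description: the claimed parameters are [13, 4, 2]_13; such a code would be non-MDS.


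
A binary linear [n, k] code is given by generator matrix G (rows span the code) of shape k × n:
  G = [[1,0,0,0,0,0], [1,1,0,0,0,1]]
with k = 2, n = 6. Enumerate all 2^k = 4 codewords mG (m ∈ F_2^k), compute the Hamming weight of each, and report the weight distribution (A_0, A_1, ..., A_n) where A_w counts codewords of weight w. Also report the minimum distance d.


Weight distribution: A_0 = 1, A_1 = 1, A_2 = 1, A_3 = 1. Minimum distance d = 1.

Enumerate all 2^2 = 4 messages m ∈ F_2^2.
For each, compute codeword c = mG in F_2^6, then tally its weight.
  m = 00 → c = 000000, weight = 0.
  m = 10 → c = 100000, weight = 1.
  m = 01 → c = 110001, weight = 3.
  m = 11 → c = 010001, weight = 2.
Tally weights:
  weight 0: 1 codewords.
  weight 1: 1 codewords.
  weight 2: 1 codewords.
  weight 3: 1 codewords.
Minimum distance d = smallest w > 0 with A_w > 0 = 1.
Sanity: Σ A_w = 4 = 2^2 = 4 ✓.


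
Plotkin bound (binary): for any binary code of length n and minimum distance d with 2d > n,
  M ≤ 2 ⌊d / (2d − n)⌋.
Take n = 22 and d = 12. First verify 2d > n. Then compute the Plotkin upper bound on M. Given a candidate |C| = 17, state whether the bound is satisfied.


Plotkin bound M ≤ 12; given |C| = 17 > bound (violated).

Check applicability: 2d = 24, n = 22.
2d − n = 2 > 0, so Plotkin applies.
Compute d/(2d−n) = 12/2 ≈ 6.0000.
⌊d/(2d−n)⌋ = 6.
Plotkin bound: M ≤ 2·6 = 12.
Given |C| = 17, check: VIOLATED.
This |C| is above the Plotkin bound, so no binary code with n = 22, d = 12 and 17 codewords exists.


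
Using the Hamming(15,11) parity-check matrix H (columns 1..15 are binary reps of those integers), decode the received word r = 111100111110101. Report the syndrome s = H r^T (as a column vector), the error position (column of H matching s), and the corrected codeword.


s = (0, 0, 0, 1)^T, error position = 1, corrected codeword c = 011100111110101

Compute s = H r^T mod 2 one row at a time:
  s_1 = 1 + 1 + 1 + 1 + 0 + 1 + 0 + 1 = 6 ≡ 0 (mod 2).
  s_2 = 1 + 0 + 0 + 1 + 0 + 1 + 0 + 1 = 4 ≡ 0 (mod 2).
  s_3 = 1 + 1 + 0 + 1 + 1 + 1 + 0 + 1 = 6 ≡ 0 (mod 2).
  s_4 = 1 + 1 + 0 + 1 + 1 + 1 + 1 + 1 = 7 ≡ 1 (mod 2).
s = (0, 0, 0, 1)^T — this equals column 1 of H (binary 0001), so error is at position 1.
Correct: flip bit 1 of r = 111100111110101 to get c = 011100111110101.


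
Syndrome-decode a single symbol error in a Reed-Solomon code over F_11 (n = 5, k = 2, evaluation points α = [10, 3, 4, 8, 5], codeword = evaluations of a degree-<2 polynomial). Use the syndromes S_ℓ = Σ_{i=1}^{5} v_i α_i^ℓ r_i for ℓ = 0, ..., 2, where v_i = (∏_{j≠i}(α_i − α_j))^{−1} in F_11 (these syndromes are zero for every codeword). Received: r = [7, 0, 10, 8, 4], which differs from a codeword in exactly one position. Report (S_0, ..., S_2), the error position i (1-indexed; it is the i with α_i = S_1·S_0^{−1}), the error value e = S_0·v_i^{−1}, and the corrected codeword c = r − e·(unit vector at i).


S = (7, 10, 8), error at position 2, error magnitude e = 6, c = [7, 5, 10, 8, 4].

Step 1: column multipliers v_i = (∏_{j≠i}(α_i − α_j))^{−1} mod 11.
  i = 1 (α = 10): (10−3)(10−4)(10−8)(10−5) = 7·6·2·5 = 420 ≡ 2, so v_1 = 2^{−1} = 6 (mod 11).
  i = 2 (α = 3): (3−10)(3−4)(3−8)(3−5) = (−7)·(−1)·(−5)·(−2) = 70 ≡ 4, so v_2 = 4^{−1} = 3 (mod 11).
  i = 3 (α = 4): (4−10)(4−3)(4−8)(4−5) = (−6)·1·(−4)·(−1) = −24 ≡ 9, so v_3 = 9^{−1} = 5 (mod 11).
  i = 4 (α = 8): (8−10)(8−3)(8−4)(8−5) = (−2)·5·4·3 = −120 ≡ 1, so v_4 = 1^{−1} = 1 (mod 11).
  i = 5 (α = 5): (5−10)(5−3)(5−4)(5−8) = (−5)·2·1·(−3) = 30 ≡ 8, so v_5 = 8^{−1} = 7 (mod 11).
  v = [6, 3, 5, 1, 7].
Step 2: syndromes of r = [7, 0, 10, 8, 4] (all sums mod 11).
  S_0 = Σ v_i r_i = 6·7 + 3·0 + 5·10 + 1·8 + 7·4 = 128 ≡ 7.
  S_1 = Σ v_i α_i r_i = 6·10·7 + 3·3·0 + 5·4·10 + 1·8·8 + 7·5·4 = 824 ≡ 10.
  α_i^2 mod 11 = [1, 9, 5, 9, 3].
  S_2 = Σ v_i α_i^2 r_i = 6·1·7 + 3·9·0 + 5·5·10 + 1·9·8 + 7·3·4 = 448 ≡ 8.
  S = (7, 10, 8) ≠ 0, so r is not a codeword (an error is present).
Step 3: locate the error. For a single error e at position i, S_ℓ = v_i·e·α_i^ℓ, so α_err = S_1/S_0.
  S_0^{−1} = 7^{−1} = 8 (mod 11), so α_err = 10·8 = 80 ≡ 3 = α_2. Error position i = 2.
  Consistency check: S_2/S_1 = 8·10 = 80 ≡ 3 = α_err ✓ (single-error assumption holds).
Step 4: error magnitude e = S_0/v_2 = S_0·∏_{j≠2}(α_2 − α_j) = 7·4 = 28 ≡ 6 (mod 11).
Step 5: correct position 2: c_2 = r_2 − e = 0 − 6 ≡ 5 (mod 11). Hence c = [7, 5, 10, 8, 4].
  Check: interpolating c through the α_i gives m(x) = 1 + 5·x (degree < 2) with m(α_i) = c_i for every i, so c is indeed a codeword.


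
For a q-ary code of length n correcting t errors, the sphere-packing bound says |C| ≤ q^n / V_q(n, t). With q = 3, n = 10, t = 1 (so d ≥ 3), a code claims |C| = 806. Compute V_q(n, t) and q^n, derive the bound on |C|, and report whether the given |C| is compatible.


V_q(n, t) = 21, q^n = 59049, Hamming bound = 2811, |C| = 806 ≤ bound (satisfied).

Step 1: Compute V_q(n, t) = Σ_{j=0}^1 C(n, j) (q−1)^j.
  j = 0: C(10,0)·(2)^0 = 1·1 = 1.
  j = 1: C(10,1)·(2)^1 = 10·2 = 20.
  V_q(n, t) = 1 + 20 = 21.
Step 2: q^n = 3^10 = 59049.
Step 3: Hamming bound ⌊q^n / V_q(n,t)⌋ = ⌊59049/21⌋ = 2811.
Step 4: Compare |C| = 806 to 2811: satisfied.
The claimed |C| lies below the Hamming bound.


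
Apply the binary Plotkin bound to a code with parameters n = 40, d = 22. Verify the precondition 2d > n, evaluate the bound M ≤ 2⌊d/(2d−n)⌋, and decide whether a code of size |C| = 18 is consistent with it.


Plotkin bound M ≤ 10; given |C| = 18 > bound (violated).

Check applicability: 2d = 44, n = 40.
2d − n = 4 > 0, so Plotkin applies.
Compute d/(2d−n) = 22/4 ≈ 5.5000.
⌊d/(2d−n)⌋ = 5.
Plotkin bound: M ≤ 2·5 = 10.
Given |C| = 18, check: VIOLATED.
This |C| is above the Plotkin bound, so no binary code with n = 40, d = 22 and 18 codewords exists.


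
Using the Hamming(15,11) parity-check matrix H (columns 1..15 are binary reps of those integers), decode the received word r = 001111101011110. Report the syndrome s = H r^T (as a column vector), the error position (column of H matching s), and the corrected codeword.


s = (1, 1, 1, 0)^T, error position = 14, corrected codeword c = 001111101011100

Compute s = H r^T mod 2 one row at a time:
  s_1 = 0 + 1 + 0 + 1 + 1 + 1 + 1 + 0 = 5 ≡ 1 (mod 2).
  s_2 = 1 + 1 + 1 + 1 + 1 + 1 + 1 + 0 = 7 ≡ 1 (mod 2).
  s_3 = 0 + 1 + 1 + 1 + 0 + 1 + 1 + 0 = 5 ≡ 1 (mod 2).
  s_4 = 0 + 1 + 1 + 1 + 1 + 1 + 1 + 0 = 6 ≡ 0 (mod 2).
s = (1, 1, 1, 0)^T — this equals column 14 of H (binary 1110), so error is at position 14.
Correct: flip bit 14 of r = 001111101011110 to get c = 001111101011100.


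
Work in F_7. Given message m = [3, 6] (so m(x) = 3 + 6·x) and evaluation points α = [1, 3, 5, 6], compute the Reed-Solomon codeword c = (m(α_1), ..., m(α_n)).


c = [2, 0, 5, 4]

Message polynomial: m(x) = 3 + 6·x (mod 7).
For each evaluation point α_i, compute m(α_i) mod 7:
  α_1 = 1: Horner steps 6 → 2, so m(1) = 2.
  α_2 = 3: Horner steps 6 → 0, so m(3) = 0.
  α_3 = 5: Horner steps 6 → 5, so m(5) = 5.
  α_4 = 6: Horner steps 6 → 4, so m(6) = 4.
Codeword c = [2, 0, 5, 4] ∈ F_7^4.


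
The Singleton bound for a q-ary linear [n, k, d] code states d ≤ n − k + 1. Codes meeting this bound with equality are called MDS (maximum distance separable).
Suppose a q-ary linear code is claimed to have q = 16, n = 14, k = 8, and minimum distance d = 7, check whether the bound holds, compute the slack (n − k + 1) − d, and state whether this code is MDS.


Singleton RHS = n − k + 1 = 7, slack = 0, bound satisfied, MDS.

Singleton bound: d ≤ n − k + 1.
Here n = 14, k = 8, so n − k + 1 = 7.
Given d = 7, check d ≤ 7: YES.
Slack = (n − k + 1) − d = 0.
The code is MDS (slack = 0).
Description: the claimed parameters are [14, 8, 7]_16; such a code would be MDS (meets Singleton bound).


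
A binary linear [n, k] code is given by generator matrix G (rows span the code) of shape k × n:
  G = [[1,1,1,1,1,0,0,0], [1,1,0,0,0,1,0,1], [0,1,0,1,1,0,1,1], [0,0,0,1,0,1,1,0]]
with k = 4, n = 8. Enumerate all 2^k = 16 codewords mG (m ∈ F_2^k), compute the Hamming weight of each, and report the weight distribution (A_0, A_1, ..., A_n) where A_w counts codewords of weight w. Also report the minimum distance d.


Weight distribution: A_0 = 1, A_2 = 1, A_3 = 2, A_4 = 5, A_5 = 6, A_6 = 1. Minimum distance d = 2.

Enumerate all 2^4 = 16 messages m ∈ F_2^4.
For each, compute codeword c = mG in F_2^8, then tally its weight.
  m = 0000 → c = 00000000, weight = 0.
  m = 1000 → c = 11111000, weight = 5.
  m = 0100 → c = 11000101, weight = 4.
  m = 1100 → c = 00111101, weight = 5.
  m = 0010 → c = 01011011, weight = 5.
  m = 1010 → c = 10100011, weight = 4.
  m = 0110 → c = 10011110, weight = 5.
  m = 1110 → c = 01100110, weight = 4.
  m = 0001 → c = 00010110, weight = 3.
  m = 1001 → c = 11101110, weight = 6.
  m = 0101 → c = 11010011, weight = 5.
  m = 1101 → c = 00101011, weight = 4.
  m = 0011 → c = 01001101, weight = 4.
  m = 1011 → c = 10110101, weight = 5.
  m = 0111 → c = 10001000, weight = 2.
  m = 1111 → c = 01110000, weight = 3.
Tally weights:
  weight 0: 1 codewords.
  weight 2: 1 codewords.
  weight 3: 2 codewords.
  weight 4: 5 codewords.
  weight 5: 6 codewords.
  weight 6: 1 codewords.
Minimum distance d = smallest w > 0 with A_w > 0 = 2.
Sanity: Σ A_w = 16 = 2^4 = 16 ✓.
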